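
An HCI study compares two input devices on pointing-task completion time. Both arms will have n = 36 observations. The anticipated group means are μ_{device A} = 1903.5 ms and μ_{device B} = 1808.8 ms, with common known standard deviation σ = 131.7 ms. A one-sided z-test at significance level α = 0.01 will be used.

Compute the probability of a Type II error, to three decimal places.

β ≈ 0.234

Standardized effect: d = |μ_{device A} − μ_{device B}| / σ = |1903.5 − 1808.8| / 131.7 = 0.7191
Noncentrality parameter: δ = d·√(n/2) = 0.7191 × √(36/2) = 3.0507
One-sided α = 0.01 → critical value z_{0.01} = 2.326.
Power = P(Z > 2.326 − δ) = Φ(0.724) = 0.7656.
Type II error: β = 1 − power = 1 − 0.7656 = 0.2344.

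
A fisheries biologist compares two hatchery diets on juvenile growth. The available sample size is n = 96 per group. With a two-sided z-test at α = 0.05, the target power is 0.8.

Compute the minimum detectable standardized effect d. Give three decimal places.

d ≈ 0.404

Need Φ(δ − 1.960) = 0.8, so δ = 1.960 + 0.842 = 2.802.
(The second rejection-region term Φ(−δ − z_{α/2}) is negligible and dropped.)
δ = d·√(n/2) ⇒ d = δ/√(n/2) = 2.802/√(96/2) = 0.4044.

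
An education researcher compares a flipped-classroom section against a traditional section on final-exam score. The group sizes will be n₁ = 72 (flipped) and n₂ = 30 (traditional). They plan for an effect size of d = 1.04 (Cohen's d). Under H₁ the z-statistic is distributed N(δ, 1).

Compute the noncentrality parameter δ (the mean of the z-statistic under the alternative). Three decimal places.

δ = d / √(1/n₁ + 1/n₂) = 1.04 / √(1/72 + 1/30) = 4.7859

δ ≈ 4.786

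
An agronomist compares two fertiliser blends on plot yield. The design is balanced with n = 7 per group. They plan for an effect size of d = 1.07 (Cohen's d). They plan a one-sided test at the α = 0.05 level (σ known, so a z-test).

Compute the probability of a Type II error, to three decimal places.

Noncentrality parameter: δ = d·√(n/2) = 1.07 × √(7/2) = 2.0018
Critical value for a one-sided test at α = 0.05: z_α = 1.645.
Power = P(Z > 1.645 − δ) = Φ(0.357) = 0.6394.
Type II error: β = 1 − power = 1 − 0.6394 = 0.3606.

β ≈ 0.361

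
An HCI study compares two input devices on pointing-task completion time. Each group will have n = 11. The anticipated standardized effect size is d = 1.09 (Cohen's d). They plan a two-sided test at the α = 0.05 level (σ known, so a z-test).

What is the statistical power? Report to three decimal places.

Noncentrality parameter: δ = d·√(n/2) = 1.09 × √(11/2) = 2.5563
Two-sided α = 0.05 → critical value z_{0.025} = 1.960.
Power = Φ(δ − 1.960) + Φ(−δ − 1.960) = Φ(0.596) + Φ(-4.516) = 0.7245 + 0.0000 = 0.7245.

Power ≈ 0.725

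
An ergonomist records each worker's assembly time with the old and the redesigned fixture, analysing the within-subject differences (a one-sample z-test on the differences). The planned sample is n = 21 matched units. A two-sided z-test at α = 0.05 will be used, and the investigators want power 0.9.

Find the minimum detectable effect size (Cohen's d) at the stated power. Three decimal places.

d ≈ 0.707

Need Φ(δ − 1.960) = 0.9, so δ = 1.960 + 1.282 = 3.242.
(Lower-tail contribution to power is negligible for δ > 0.)
δ = d·√n ⇒ d = δ/√n = 3.242/√21 = 0.7074.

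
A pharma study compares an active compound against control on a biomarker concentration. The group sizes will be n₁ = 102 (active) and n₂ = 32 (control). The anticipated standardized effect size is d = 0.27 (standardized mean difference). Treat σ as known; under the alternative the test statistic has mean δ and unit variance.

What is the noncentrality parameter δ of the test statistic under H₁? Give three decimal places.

The noncentrality parameter scales effect size by the design's sample-size factor: δ = d / √(1/n₁ + 1/n₂) = 0.27 / √(1/102 + 1/32) = 1.3326

δ ≈ 1.333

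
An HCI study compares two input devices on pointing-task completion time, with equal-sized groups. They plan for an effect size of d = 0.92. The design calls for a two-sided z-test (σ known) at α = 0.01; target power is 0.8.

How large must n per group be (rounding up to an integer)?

n = 28 per group

Set Φ(δ − 2.576) = 0.8; then δ − 2.576 = Φ⁻¹(0.8) = 0.842, giving δ = 3.417.
(For δ > 0 the lower-tail rejection region contributes negligibly to power, so the one-term inversion is standard.)
δ = d·√(n/2) ⇒ n = 2(δ/d)² = 2 × (3.417 / 0.92)² = 27.60.
Rounding up, n = 28 per group.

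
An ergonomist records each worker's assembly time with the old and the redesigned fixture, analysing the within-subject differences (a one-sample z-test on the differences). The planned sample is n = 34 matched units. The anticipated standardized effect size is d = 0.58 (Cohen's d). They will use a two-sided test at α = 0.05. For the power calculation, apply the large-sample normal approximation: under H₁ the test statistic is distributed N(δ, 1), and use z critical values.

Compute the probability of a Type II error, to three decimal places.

Noncentrality parameter: δ = d·√n = 0.58 × √34 = 3.3820
Two-sided α = 0.05 → critical value z_{0.025} = 1.960.
Power = Φ(δ − 1.960) + Φ(−δ − 1.960) = Φ(1.422) + Φ(-5.342) = 0.9225 + 0.0000 = 0.9225.
Type II error: β = 1 − power = 1 − 0.9225 = 0.0775.

β ≈ 0.078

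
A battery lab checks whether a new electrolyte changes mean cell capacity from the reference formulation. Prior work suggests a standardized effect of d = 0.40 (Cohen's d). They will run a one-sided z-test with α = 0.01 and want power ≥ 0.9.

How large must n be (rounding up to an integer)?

For power 0.9 need Φ(δ − z_{0.01}) = 0.9, so δ = z_{0.01} + z_{0.10} = 2.326 + 1.282 = 3.608.
δ = d·√n ⇒ n = (δ/d)² = (3.608 / 0.40)² = 81.36.
Round up to the next whole unit.

n = 82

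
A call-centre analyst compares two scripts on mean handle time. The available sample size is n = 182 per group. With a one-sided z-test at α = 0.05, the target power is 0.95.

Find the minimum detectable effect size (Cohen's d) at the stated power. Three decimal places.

d ≈ 0.345

Need Φ(δ − 1.645) = 0.95, so δ = 1.645 + 1.645 = 3.290.
δ = d·√(n/2) ⇒ d = δ/√(n/2) = 3.290/√(182/2) = 0.3449.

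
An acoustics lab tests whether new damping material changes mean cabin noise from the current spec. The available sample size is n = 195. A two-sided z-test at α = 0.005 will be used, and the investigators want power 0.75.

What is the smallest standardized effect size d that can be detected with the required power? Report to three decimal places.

d ≈ 0.249

Need Φ(δ − 2.807) = 0.75, so δ = 2.807 + 0.674 = 3.482.
(Lower-tail contribution to power is negligible for δ > 0.)
δ = d·√n ⇒ d = δ/√n = 3.482/√195 = 0.2493.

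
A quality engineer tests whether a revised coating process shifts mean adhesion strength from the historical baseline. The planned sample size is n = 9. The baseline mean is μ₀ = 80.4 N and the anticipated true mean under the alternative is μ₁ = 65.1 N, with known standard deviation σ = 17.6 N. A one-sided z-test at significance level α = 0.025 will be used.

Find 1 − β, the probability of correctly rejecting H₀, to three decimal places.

Standardized effect: d = |μ₁ − μ₀| / σ = |65.1 − 80.4| / 17.6 = 0.8693
Noncentrality parameter: δ = d·√n = 0.8693 × √9 = 2.6080
One-sided α = 0.025 → critical value z_{0.025} = 1.960.
Power = P(Z > 1.960 − δ) = Φ(0.648) = 0.7415.

Power ≈ 0.742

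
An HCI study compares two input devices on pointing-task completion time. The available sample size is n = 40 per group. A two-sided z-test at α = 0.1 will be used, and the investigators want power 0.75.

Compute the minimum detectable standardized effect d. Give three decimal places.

d ≈ 0.519

Need Φ(δ − 1.645) = 0.75, so δ = 1.645 + 0.674 = 2.319.
(Lower-tail contribution to power is negligible for δ > 0.)
δ = d·√(n/2) ⇒ d = δ/√(n/2) = 2.319/√(40/2) = 0.5186.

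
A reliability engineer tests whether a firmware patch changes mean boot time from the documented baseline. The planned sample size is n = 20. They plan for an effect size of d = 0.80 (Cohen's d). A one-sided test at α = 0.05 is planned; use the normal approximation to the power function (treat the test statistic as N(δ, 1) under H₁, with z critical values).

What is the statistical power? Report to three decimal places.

Power ≈ 0.973

Noncentrality parameter: δ = d·√n = 0.80 × √20 = 3.5777
One-sided α = 0.05 → critical value z_{0.05} = 1.645.
Power = P(Z > 1.645 − δ) = Φ(1.933) = 0.9734.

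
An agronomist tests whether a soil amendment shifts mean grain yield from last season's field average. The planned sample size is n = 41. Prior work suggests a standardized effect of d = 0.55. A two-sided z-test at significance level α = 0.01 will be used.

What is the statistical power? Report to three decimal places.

Power ≈ 0.828

Noncentrality parameter: δ = d·√n = 0.55 × √41 = 3.5217
Two-sided α = 0.01 → critical value z_{0.005} = 2.576.
Power = Φ(δ − 2.576) + Φ(−δ − 2.576) = Φ(0.946) + Φ(-6.098) = 0.8279 + 0.0000 = 0.8279.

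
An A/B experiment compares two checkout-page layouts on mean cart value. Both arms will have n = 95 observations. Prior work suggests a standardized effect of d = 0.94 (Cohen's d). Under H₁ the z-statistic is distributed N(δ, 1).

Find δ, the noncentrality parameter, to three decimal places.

δ = d·√(n/2) = 0.94 × √(95/2) = 6.4785

δ ≈ 6.479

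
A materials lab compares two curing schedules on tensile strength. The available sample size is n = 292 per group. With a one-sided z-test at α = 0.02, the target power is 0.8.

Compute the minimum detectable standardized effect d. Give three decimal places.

Need Φ(δ − 2.054) = 0.8, so δ = 2.054 + 0.842 = 2.895.
δ = d·√(n/2) ⇒ d = δ/√(n/2) = 2.895/√(292/2) = 0.2396.

d ≈ 0.240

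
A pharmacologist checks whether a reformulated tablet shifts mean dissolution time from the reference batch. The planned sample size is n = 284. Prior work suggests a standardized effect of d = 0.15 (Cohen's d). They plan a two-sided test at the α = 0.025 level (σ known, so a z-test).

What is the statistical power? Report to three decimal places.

Noncentrality parameter: δ = d·√n = 0.15 × √284 = 2.5278
Critical value for a two-sided test at α = 0.025: z_{α/2} = 2.241.
Power = Φ(δ − 2.241) + Φ(−δ − 2.241) = Φ(0.286) + Φ(-4.769) = 0.6127 + 0.0000 = 0.6127.

Power ≈ 0.613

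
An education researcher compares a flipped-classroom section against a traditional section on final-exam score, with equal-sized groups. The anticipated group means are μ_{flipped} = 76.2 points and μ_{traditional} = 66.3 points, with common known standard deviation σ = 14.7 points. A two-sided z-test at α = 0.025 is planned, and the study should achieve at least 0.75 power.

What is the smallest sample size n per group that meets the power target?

n = 38 per group

Standardized effect: d = |μ_{flipped} − μ_{traditional}| / σ = |76.2 − 66.3| / 14.7 = 0.6735
Set Φ(δ − 2.241) = 0.75; then δ − 2.241 = Φ⁻¹(0.75) = 0.674, giving δ = 2.916.
(For δ > 0 the lower-tail rejection region contributes negligibly to power, so the one-term inversion is standard.)
δ = d·√(n/2) ⇒ n = 2(δ/d)² = 2 × (2.916 / 0.6735)² = 37.49.
Round up to the next whole unit.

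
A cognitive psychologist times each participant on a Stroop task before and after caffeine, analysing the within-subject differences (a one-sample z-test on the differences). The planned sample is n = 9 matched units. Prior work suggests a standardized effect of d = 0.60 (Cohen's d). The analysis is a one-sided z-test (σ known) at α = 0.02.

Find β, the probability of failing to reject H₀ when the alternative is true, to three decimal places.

Noncentrality parameter: δ = d·√n = 0.60 × √9 = 1.8000
Critical value for a one-sided test at α = 0.02: z_α = 2.054.
Power = Φ(δ − 2.054) = Φ(-0.254) = 0.3998.
Type II error: β = 1 − power = 1 − 0.3998 = 0.6002.

β ≈ 0.600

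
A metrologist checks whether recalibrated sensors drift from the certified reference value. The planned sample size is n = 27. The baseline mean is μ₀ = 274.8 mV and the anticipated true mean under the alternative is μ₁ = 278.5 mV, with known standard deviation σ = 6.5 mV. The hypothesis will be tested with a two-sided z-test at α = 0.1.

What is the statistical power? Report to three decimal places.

Standardized effect: d = |μ₁ − μ₀| / σ = |278.5 − 274.8| / 6.5 = 0.5692
Noncentrality parameter: δ = d·√n = 0.5692 × √27 = 2.9578
Critical value for a two-sided test at α = 0.1: z_{α/2} = 1.645.
Power = Φ(δ − 1.645) + Φ(−δ − 1.645) = Φ(1.313) + Φ(-4.603) = 0.9054 + 0.0000 = 0.9054.

Power ≈ 0.905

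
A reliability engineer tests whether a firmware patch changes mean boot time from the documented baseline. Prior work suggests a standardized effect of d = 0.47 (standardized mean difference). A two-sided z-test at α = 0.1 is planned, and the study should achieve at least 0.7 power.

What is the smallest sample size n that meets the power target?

Set Φ(δ − 1.645) = 0.7; then δ − 1.645 = Φ⁻¹(0.7) = 0.524, giving δ = 2.169.
(Ignoring the negligible lower-tail rejection probability gives the usual closed-form inversion.)
δ = d·√n ⇒ n = (δ/d)² = (2.169 / 0.47)² = 21.30.
Round up to the next whole unit.

n = 22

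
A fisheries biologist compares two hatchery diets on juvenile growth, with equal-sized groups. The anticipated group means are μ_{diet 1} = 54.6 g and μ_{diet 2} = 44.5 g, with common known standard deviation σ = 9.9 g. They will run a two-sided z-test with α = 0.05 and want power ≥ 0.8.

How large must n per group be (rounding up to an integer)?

Standardized effect: d = |μ_{diet 1} − μ_{diet 2}| / σ = |54.6 − 44.5| / 9.9 = 1.0202
Set Φ(δ − 1.960) = 0.8; then δ − 1.960 = Φ⁻¹(0.8) = 0.842, giving δ = 2.802.
(Ignoring the negligible lower-tail rejection probability gives the usual closed-form inversion.)
δ = d·√(n/2) ⇒ n = 2(δ/d)² = 2 × (2.802 / 1.0202)² = 15.08.
Round up to the next whole unit.

n = 16 per group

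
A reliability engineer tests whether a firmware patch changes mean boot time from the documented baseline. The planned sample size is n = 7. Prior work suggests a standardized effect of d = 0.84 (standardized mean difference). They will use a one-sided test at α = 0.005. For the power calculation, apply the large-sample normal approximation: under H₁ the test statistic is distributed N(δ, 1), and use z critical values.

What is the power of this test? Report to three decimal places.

Noncentrality parameter: δ = d·√n = 0.84 × √7 = 2.2224
One-sided α = 0.005 → critical value z_{0.005} = 2.576.
Power = P(Z > 2.576 − δ) = Φ(-0.353) = 0.3619.

Power ≈ 0.362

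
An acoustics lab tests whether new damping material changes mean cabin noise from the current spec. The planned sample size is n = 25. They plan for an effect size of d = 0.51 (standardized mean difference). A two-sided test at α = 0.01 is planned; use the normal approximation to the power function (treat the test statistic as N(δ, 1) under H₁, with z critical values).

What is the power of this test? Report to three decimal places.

Power ≈ 0.490

Noncentrality parameter: δ = d·√n = 0.51 × √25 = 2.5500
Two-sided α = 0.01 → critical value z_{0.005} = 2.576.
Power = Φ(δ − 2.576) + Φ(−δ − 2.576) = Φ(-0.026) + Φ(-5.126) = 0.4897 + 0.0000 = 0.4897.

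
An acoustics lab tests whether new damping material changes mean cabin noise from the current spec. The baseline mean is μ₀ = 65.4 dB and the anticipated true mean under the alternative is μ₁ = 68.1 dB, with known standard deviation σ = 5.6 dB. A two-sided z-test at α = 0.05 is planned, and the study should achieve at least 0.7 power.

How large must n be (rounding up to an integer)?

n = 27

Standardized effect: d = |μ₁ − μ₀| / σ = |68.1 − 65.4| / 5.6 = 0.4821
For power 0.7 need Φ(δ − z_{0.025}) = 0.7, so δ = z_{0.025} + z_{0.30} = 1.960 + 0.524 = 2.484.
(Ignoring the negligible lower-tail rejection probability gives the usual closed-form inversion.)
δ = d·√n ⇒ n = (δ/d)² = (2.484 / 0.4821)² = 26.55.
Round up to the next whole unit.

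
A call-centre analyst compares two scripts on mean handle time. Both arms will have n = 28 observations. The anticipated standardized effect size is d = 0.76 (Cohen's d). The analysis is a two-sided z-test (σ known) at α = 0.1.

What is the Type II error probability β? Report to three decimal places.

Noncentrality parameter: δ = d·√(n/2) = 0.76 × √(28/2) = 2.8437
Critical value for a two-sided test at α = 0.1: z_{α/2} = 1.645.
Power = Φ(δ − 1.645) + Φ(−δ − 1.645) = Φ(1.199) + Φ(-4.489) = 0.8847 + 0.0000 = 0.8847.
Type II error: β = 1 − power = 1 − 0.8847 = 0.1153.

β ≈ 0.115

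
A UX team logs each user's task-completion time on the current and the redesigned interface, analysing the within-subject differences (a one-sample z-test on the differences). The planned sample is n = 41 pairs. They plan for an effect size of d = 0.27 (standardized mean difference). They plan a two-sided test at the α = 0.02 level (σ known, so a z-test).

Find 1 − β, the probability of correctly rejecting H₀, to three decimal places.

Noncentrality parameter: λ = d·√n = 0.27 × √41 = 1.7288
Critical value for a two-sided test at α = 0.02: z_{α/2} = 2.326.
Power = Φ(λ − 2.326) + Φ(−λ − 2.326) = Φ(-0.598) + Φ(-4.055) = 0.2751 + 0.0000 = 0.2751.

Power ≈ 0.275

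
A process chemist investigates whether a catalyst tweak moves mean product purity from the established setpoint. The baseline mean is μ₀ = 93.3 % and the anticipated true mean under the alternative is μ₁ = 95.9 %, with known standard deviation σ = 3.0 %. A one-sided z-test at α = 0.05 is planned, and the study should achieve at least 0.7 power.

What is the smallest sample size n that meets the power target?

n = 7

Standardized effect: d = |μ₁ − μ₀| / σ = |95.9 − 93.3| / 3.0 = 0.8667
Set Φ(δ − 1.645) = 0.7; then δ − 1.645 = Φ⁻¹(0.7) = 0.524, giving δ = 2.169.
δ = d·√n ⇒ n = (δ/d)² = (2.169 / 0.8667)² = 6.26.
Round up to the next whole unit.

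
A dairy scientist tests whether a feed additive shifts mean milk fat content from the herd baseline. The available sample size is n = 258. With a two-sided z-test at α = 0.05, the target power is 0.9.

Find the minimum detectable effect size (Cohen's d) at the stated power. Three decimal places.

d ≈ 0.202

Need Φ(δ − 1.960) = 0.9, so δ = 1.960 + 1.282 = 3.242.
(The second rejection-region term Φ(−δ − z_{α/2}) is negligible and dropped.)
δ = d·√n ⇒ d = δ/√n = 3.242/√258 = 0.2018.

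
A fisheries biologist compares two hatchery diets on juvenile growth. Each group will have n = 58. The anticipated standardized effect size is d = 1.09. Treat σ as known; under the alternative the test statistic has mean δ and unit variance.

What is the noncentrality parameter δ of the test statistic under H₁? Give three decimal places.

δ ≈ 5.870

The noncentrality parameter scales effect size by the design's sample-size factor: δ = d·√(n/2) = 1.09 × √(58/2) = 5.8698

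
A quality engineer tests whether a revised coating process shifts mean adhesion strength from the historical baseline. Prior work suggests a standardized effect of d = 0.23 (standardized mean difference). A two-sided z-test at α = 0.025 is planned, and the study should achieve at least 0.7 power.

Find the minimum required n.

Set Φ(δ − 2.241) = 0.7; then δ − 2.241 = Φ⁻¹(0.7) = 0.524, giving δ = 2.766.
(The Φ(−δ − z_{α/2}) term is vanishingly small for δ > 0 and is dropped in the standard sample-size formula.)
δ = d·√n ⇒ n = (δ/d)² = (2.766 / 0.23)² = 144.61.
Rounding up, n = 145.

n = 145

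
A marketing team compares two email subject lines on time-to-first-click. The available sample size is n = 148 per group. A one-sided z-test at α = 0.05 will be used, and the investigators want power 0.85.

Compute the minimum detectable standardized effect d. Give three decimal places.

d ≈ 0.312

Need Φ(δ − 1.645) = 0.85, so δ = 1.645 + 1.036 = 2.681.
δ = d·√(n/2) ⇒ d = δ/√(n/2) = 2.681/√(148/2) = 0.3117.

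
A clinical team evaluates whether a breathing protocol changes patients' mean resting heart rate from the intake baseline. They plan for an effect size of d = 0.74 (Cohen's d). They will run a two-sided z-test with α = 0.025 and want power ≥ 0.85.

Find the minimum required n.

For power 0.85 need Φ(δ − z_{0.0125}) = 0.85, so δ = z_{0.0125} + z_{0.15} = 2.241 + 1.036 = 3.278.
(For δ > 0 the lower-tail rejection region contributes negligibly to power, so the one-term inversion is standard.)
δ = d·√n ⇒ n = (δ/d)² = (3.278 / 0.74)² = 19.62.
Round up to the next whole unit.

n = 20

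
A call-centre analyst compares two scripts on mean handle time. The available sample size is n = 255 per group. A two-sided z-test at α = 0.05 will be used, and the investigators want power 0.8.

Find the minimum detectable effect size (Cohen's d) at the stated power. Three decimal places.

d ≈ 0.248

Required noncentrality: δ = z_{0.025} + z_{0.20} = 1.960 + 0.842 = 2.802.
(The second rejection-region term Φ(−δ − z_{α/2}) is negligible and dropped.)
δ = d·√(n/2) ⇒ d = δ/√(n/2) = 2.802/√(255/2) = 0.2481.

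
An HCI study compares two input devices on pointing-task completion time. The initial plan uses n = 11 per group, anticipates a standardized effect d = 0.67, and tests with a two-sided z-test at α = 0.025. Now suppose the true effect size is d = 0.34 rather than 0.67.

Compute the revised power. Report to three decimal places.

Power ≈ 0.076

With d = 0.34: δ = d·√(n/2) = 0.34 × √(11/2) = 0.7974. Critical value z_{0.0125} = 2.241.
Revised power = Φ(δ − 2.241) + Φ(−δ − 2.241) = Φ(-1.444) + Φ(-3.039) = 0.0744 + 0.0012 = 0.0756.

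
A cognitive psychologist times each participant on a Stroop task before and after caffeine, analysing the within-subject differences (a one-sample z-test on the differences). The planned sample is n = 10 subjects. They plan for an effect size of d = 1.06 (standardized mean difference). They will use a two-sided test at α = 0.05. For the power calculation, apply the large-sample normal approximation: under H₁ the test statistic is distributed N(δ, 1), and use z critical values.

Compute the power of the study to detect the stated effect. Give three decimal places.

Power ≈ 0.918

Noncentrality parameter: δ = d·√n = 1.06 × √10 = 3.3520
Two-sided α = 0.05 → critical value z_{0.025} = 1.960.
Power = Φ(δ − 1.960) + Φ(−δ − 1.960) = Φ(1.392) + Φ(-5.312) = 0.9180 + 0.0000 = 0.9180.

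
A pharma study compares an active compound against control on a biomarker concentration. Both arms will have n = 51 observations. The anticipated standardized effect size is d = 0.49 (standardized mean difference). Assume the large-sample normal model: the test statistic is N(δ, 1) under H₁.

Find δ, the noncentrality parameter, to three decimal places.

δ ≈ 2.474

The noncentrality parameter scales effect size by the design's sample-size factor: δ = d·√(n/2) = 0.49 × √(51/2) = 2.4744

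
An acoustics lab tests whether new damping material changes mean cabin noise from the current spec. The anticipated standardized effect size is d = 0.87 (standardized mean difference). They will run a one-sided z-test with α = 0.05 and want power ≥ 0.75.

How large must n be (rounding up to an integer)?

Set Φ(δ − 1.645) = 0.75; then δ − 1.645 = Φ⁻¹(0.75) = 0.674, giving δ = 2.319.
δ = d·√n ⇒ n = (δ/d)² = (2.319 / 0.87)² = 7.11.
Rounding up, n = 8.

n = 8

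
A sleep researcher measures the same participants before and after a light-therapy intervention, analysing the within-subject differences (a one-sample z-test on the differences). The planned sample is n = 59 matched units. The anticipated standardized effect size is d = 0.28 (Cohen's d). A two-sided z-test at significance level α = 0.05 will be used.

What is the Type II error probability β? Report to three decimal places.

Noncentrality parameter: δ = d·√n = 0.28 × √59 = 2.1507
Critical value for a two-sided test at α = 0.05: z_{α/2} = 1.960.
Power = Φ(δ − 1.960) + Φ(−δ − 1.960) = Φ(0.191) + Φ(-4.111) = 0.5756 + 0.0000 = 0.5757.
Type II error: β = 1 − power = 1 − 0.5757 = 0.4243.

β ≈ 0.424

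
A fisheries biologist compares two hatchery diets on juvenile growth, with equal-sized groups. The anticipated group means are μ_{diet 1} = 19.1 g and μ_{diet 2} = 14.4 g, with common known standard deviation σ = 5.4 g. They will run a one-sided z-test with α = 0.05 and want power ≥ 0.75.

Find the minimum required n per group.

Standardized effect: d = |μ_{diet 1} − μ_{diet 2}| / σ = |19.1 − 14.4| / 5.4 = 0.8704
For power 0.75 need Φ(δ − z_{0.05}) = 0.75, so δ = z_{0.05} + z_{0.25} = 1.645 + 0.674 = 2.319.
δ = d·√(n/2) ⇒ n = 2(δ/d)² = 2 × (2.319 / 0.8704)² = 14.20.
Round up to the next whole unit.

n = 15 per group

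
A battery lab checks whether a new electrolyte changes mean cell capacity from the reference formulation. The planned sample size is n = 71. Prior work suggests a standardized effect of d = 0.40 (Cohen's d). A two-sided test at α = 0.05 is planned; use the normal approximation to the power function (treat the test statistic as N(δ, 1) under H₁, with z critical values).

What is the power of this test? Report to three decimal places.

Power ≈ 0.921

Noncentrality parameter: δ = d·√n = 0.40 × √71 = 3.3705
Two-sided α = 0.05 → critical value z_{0.025} = 1.960.
Power = Φ(δ − 1.960) + Φ(−δ − 1.960) = Φ(1.410) + Φ(-5.330) = 0.9208 + 0.0000 = 0.9208.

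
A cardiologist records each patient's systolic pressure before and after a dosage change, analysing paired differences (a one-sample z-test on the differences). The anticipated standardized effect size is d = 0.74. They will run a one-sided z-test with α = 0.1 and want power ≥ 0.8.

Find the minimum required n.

Set Φ(δ − 1.282) = 0.8; then δ − 1.282 = Φ⁻¹(0.8) = 0.842, giving δ = 2.123.
δ = d·√n ⇒ n = (δ/d)² = (2.123 / 0.74)² = 8.23.
Rounding up, n = 9.

n = 9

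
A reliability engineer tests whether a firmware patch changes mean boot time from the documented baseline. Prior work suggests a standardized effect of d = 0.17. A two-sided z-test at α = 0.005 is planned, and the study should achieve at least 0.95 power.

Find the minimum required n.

n = 686

Set Φ(δ − 2.807) = 0.95; then δ − 2.807 = Φ⁻¹(0.95) = 1.645, giving δ = 4.452.
(Ignoring the negligible lower-tail rejection probability gives the usual closed-form inversion.)
δ = d·√n ⇒ n = (δ/d)² = (4.452 / 0.17)² = 685.79.
Rounding up, n = 686.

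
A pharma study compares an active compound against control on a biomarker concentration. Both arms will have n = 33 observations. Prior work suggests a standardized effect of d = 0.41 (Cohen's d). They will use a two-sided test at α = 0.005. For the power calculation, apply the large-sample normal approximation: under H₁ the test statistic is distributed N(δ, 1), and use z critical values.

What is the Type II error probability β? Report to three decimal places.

β ≈ 0.873

Noncentrality parameter: δ = d·√(n/2) = 0.41 × √(33/2) = 1.6654
Critical value for a two-sided test at α = 0.005: z_{α/2} = 2.807.
Power = Φ(δ − 2.807) + Φ(−δ − 2.807) = Φ(-1.142) + Φ(-4.472) = 0.1268 + 0.0000 = 0.1268.
Type II error: β = 1 − power = 1 − 0.1268 = 0.8732.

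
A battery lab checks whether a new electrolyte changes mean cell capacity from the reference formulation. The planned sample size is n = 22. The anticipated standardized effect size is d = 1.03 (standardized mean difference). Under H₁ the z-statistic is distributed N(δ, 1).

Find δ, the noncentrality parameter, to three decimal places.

δ ≈ 4.831

The noncentrality parameter scales effect size by the design's sample-size factor: δ = d·√n = 1.03 × √22 = 4.8311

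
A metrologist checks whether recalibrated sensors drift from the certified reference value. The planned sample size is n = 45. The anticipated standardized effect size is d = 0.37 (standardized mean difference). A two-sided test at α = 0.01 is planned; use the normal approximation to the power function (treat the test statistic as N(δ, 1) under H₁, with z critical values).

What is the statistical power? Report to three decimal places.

Noncentrality parameter: λ = d·√n = 0.37 × √45 = 2.4820
Two-sided α = 0.01 → critical value z_{0.005} = 2.576.
Power = Φ(λ − 2.576) + Φ(−λ − 2.576) = Φ(-0.094) + Φ(-5.058) = 0.4626 + 0.0000 = 0.4626.

Power ≈ 0.463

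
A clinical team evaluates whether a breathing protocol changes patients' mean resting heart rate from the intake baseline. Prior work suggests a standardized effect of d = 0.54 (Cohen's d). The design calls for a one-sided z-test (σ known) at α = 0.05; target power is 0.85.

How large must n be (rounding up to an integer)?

n = 25

For power 0.85 need Φ(δ − z_{0.05}) = 0.85, so δ = z_{0.05} + z_{0.15} = 1.645 + 1.036 = 2.681.
δ = d·√n ⇒ n = (δ/d)² = (2.681 / 0.54)² = 24.65.
Round up to the next whole unit.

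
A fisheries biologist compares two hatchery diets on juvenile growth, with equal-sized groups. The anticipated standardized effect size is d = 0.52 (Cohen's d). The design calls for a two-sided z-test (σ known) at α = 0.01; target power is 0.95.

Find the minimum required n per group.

Set Φ(δ − 2.576) = 0.95; then δ − 2.576 = Φ⁻¹(0.95) = 1.645, giving δ = 4.221.
(The Φ(−δ − z_{α/2}) term is vanishingly small for δ > 0 and is dropped in the standard sample-size formula.)
δ = d·√(n/2) ⇒ n = 2(δ/d)² = 2 × (4.221 / 0.52)² = 131.76.
Round up to the next whole unit.

n = 132 per group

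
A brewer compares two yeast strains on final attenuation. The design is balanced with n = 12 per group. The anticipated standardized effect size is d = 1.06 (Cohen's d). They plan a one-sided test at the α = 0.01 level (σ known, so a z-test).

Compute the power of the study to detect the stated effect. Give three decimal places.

Power ≈ 0.606

Noncentrality parameter: δ = d·√(n/2) = 1.06 × √(12/2) = 2.5965
Critical value for a one-sided test at α = 0.01: z_α = 2.326.
Power = Φ(δ − 2.326) = Φ(0.270) = 0.6065.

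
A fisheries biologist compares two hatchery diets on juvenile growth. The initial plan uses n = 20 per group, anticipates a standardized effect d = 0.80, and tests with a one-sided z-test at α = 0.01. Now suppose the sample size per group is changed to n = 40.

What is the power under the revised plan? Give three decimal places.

Power ≈ 0.895

With n = 40 per group: δ = d·√(n/2) = 0.80 × √(40/2) = 3.5777. Critical value z_{0.01} = 2.326.
Revised power = P(Z > 2.326 − δ) = Φ(1.251) = 0.8946.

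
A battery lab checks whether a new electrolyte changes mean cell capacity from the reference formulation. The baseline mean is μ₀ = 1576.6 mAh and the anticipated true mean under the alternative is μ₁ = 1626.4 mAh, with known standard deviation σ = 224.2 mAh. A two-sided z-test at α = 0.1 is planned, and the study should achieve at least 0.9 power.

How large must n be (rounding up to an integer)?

n = 174

Standardized effect: d = |μ₁ − μ₀| / σ = |1626.4 − 1576.6| / 224.2 = 0.2221
Set Φ(δ − 1.645) = 0.9; then δ − 1.645 = Φ⁻¹(0.9) = 1.282, giving δ = 2.926.
(Ignoring the negligible lower-tail rejection probability gives the usual closed-form inversion.)
δ = d·√n ⇒ n = (δ/d)² = (2.926 / 0.2221)² = 173.57.
Round up to the next whole unit.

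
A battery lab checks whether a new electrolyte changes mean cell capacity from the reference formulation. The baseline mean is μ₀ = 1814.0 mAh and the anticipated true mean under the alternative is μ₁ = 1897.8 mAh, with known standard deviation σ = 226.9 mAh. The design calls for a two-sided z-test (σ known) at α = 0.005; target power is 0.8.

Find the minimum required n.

Standardized effect: d = |μ₁ − μ₀| / σ = |1897.8 − 1814.0| / 226.9 = 0.3693
Set Φ(δ − 2.807) = 0.8; then δ − 2.807 = Φ⁻¹(0.8) = 0.842, giving δ = 3.649.
(For δ > 0 the lower-tail rejection region contributes negligibly to power, so the one-term inversion is standard.)
δ = d·√n ⇒ n = (δ/d)² = (3.649 / 0.3693)² = 97.60.
Round up to the next whole unit.

n = 98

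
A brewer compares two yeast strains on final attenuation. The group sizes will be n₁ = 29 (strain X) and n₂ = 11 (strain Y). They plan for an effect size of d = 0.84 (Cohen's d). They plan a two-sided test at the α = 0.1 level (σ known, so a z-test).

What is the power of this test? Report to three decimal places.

Power ≈ 0.767

Noncentrality parameter: δ = d / √(1/n₁ + 1/n₂) = 0.84 / √(1/29 + 1/11) = 2.3722
Critical value for a two-sided test at α = 0.1: z_{α/2} = 1.645.
Power = Φ(δ − 1.645) + Φ(−δ − 1.645) = Φ(0.727) + Φ(-4.017) = 0.7665 + 0.0000 = 0.7665.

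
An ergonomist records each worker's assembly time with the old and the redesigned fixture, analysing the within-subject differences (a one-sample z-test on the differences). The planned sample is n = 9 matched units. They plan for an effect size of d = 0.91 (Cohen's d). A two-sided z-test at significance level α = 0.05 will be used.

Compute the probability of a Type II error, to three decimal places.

β ≈ 0.221

Noncentrality parameter: δ = d·√n = 0.91 × √9 = 2.7300
Two-sided α = 0.05 → critical value z_{0.025} = 1.960.
Power = Φ(δ − 1.960) + Φ(−δ − 1.960) = Φ(0.770) + Φ(-4.690) = 0.7794 + 0.0000 = 0.7794.
Type II error: β = 1 − power = 1 − 0.7794 = 0.2206.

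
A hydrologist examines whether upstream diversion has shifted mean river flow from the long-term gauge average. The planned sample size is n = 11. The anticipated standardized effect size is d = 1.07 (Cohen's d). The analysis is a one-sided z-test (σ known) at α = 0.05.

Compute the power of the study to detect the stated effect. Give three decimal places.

Power ≈ 0.972

Noncentrality parameter: δ = d·√n = 1.07 × √11 = 3.5488
Critical value for a one-sided test at α = 0.05: z_α = 1.645.
Power = Φ(δ − 1.645) = Φ(1.904) = 0.9715.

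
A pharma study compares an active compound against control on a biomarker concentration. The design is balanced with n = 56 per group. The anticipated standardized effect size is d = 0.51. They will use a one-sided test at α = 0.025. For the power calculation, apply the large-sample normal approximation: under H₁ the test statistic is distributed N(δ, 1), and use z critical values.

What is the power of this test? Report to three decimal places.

Power ≈ 0.770

Noncentrality parameter: δ = d·√(n/2) = 0.51 × √(56/2) = 2.6987
One-sided α = 0.025 → critical value z_{0.025} = 1.960.
Power = P(Z > 1.960 − δ) = Φ(0.739) = 0.7700.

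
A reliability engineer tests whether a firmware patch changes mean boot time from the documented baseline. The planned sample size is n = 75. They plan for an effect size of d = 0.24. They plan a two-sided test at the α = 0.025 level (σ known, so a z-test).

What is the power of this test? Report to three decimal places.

Noncentrality parameter: δ = d·√n = 0.24 × √75 = 2.0785
Two-sided α = 0.025 → critical value z_{0.0125} = 2.241.
Power = Φ(δ − 2.241) + Φ(−δ − 2.241) = Φ(-0.163) + Φ(-4.320) = 0.4353 + 0.0000 = 0.4353.

Power ≈ 0.435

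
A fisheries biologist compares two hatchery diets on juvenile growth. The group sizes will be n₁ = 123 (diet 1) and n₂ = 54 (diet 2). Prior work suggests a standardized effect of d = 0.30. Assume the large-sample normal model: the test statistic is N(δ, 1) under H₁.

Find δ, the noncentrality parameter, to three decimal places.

δ = d / √(1/n₁ + 1/n₂) = 0.30 / √(1/123 + 1/54) = 1.8377

δ ≈ 1.838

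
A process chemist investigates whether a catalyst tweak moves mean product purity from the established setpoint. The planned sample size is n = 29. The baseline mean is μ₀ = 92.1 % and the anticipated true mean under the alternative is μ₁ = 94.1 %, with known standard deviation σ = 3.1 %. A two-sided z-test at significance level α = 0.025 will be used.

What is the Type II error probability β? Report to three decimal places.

β ≈ 0.109

Standardized effect: d = |μ₁ − μ₀| / σ = |94.1 − 92.1| / 3.1 = 0.6452
Noncentrality parameter: δ = d·√n = 0.6452 × √29 = 3.4743
Two-sided α = 0.025 → critical value z_{0.0125} = 2.241.
Power = Φ(δ − 2.241) + Φ(−δ − 2.241) = Φ(1.233) + Φ(-5.716) = 0.8912 + 0.0000 = 0.8912.
Type II error: β = 1 − power = 1 − 0.8912 = 0.1088.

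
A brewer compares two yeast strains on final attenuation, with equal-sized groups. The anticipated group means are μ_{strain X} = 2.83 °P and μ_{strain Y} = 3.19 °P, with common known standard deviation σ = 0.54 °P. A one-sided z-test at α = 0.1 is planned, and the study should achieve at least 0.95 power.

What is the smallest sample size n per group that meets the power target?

n = 39 per group

Standardized effect: d = |μ_{strain X} − μ_{strain Y}| / σ = |2.83 − 3.19| / 0.54 = 0.6667
Set Φ(δ − 1.282) = 0.95; then δ − 1.282 = Φ⁻¹(0.95) = 1.645, giving δ = 2.926.
δ = d·√(n/2) ⇒ n = 2(δ/d)² = 2 × (2.926 / 0.6667)² = 38.54.
Round up to the next whole unit.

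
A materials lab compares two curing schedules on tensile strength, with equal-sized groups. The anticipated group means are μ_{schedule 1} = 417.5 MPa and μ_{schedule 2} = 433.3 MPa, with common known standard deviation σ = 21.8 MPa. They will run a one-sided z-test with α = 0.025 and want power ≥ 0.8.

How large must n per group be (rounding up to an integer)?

Standardized effect: d = |μ_{schedule 1} − μ_{schedule 2}| / σ = |417.5 − 433.3| / 21.8 = 0.7248
Set Φ(δ − 1.960) = 0.8; then δ − 1.960 = Φ⁻¹(0.8) = 0.842, giving δ = 2.802.
δ = d·√(n/2) ⇒ n = 2(δ/d)² = 2 × (2.802 / 0.7248)² = 29.88.
Round up to the next whole unit.

n = 30 per group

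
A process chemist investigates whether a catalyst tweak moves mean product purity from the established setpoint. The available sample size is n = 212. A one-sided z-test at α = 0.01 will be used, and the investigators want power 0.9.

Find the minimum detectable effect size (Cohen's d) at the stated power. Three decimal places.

d ≈ 0.248

Need Φ(δ − 2.326) = 0.9, so δ = 2.326 + 1.282 = 3.608.
δ = d·√n ⇒ d = δ/√n = 3.608/√212 = 0.2478.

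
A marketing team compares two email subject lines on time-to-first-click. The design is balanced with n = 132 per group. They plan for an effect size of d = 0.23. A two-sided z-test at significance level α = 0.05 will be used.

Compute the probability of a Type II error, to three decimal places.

Noncentrality parameter: δ = d·√(n/2) = 0.23 × √(132/2) = 1.8685
Two-sided α = 0.05 → critical value z_{0.025} = 1.960.
Power = Φ(δ − 1.960) + Φ(−δ − 1.960) = Φ(-0.091) + Φ(-3.828) = 0.4636 + 0.0001 = 0.4636.
Type II error: β = 1 − power = 1 − 0.4636 = 0.5364.

β ≈ 0.536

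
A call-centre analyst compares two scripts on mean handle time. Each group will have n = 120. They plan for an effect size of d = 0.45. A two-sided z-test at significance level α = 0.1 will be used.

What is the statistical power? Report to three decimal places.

Noncentrality parameter: δ = d·√(n/2) = 0.45 × √(120/2) = 3.4857
Critical value for a two-sided test at α = 0.1: z_{α/2} = 1.645.
Power = Φ(δ − 1.645) + Φ(−δ − 1.645) = Φ(1.841) + Φ(-5.131) = 0.9672 + 0.0000 = 0.9672.

Power ≈ 0.967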